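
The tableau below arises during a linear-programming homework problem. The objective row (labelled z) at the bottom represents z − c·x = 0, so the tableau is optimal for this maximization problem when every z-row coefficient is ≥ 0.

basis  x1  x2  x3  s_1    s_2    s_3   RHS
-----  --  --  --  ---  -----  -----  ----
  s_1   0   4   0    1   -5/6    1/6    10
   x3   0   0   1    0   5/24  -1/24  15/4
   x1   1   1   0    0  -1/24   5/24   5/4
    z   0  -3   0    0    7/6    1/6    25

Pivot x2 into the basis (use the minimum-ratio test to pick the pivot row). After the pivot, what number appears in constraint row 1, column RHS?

Ratio test on column x2 — row 1: 10/4 = 5/2; row 2: entry 0 ≤ 0; row 3: (5/4)/1 = 5/4. Minimum is 5/4 at row 3 (x1 leaves); pivot element 1.
Divide row 3 by 1; eliminate column x2 from the other rows.
Row 1 update in column RHS: 10 − 4·(5/4) = 5.

5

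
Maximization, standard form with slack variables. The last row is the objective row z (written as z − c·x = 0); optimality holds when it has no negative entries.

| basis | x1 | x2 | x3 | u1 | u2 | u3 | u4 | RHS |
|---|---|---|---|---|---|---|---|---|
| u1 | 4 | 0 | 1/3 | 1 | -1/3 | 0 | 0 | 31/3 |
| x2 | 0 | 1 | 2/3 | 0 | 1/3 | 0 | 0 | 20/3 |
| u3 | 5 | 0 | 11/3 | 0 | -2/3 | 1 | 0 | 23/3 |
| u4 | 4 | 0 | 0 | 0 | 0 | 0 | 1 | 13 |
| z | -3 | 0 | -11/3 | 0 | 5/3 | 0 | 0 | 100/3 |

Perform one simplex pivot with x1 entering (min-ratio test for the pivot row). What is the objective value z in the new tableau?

Ratio test on column x1 — row 1: (31/3)/4 = 31/12; row 2: entry 0 ≤ 0; row 3: (23/3)/5 = 23/15; row 4: 13/4 = 13/4. Minimum is 23/15 at row 3 (u3 leaves); pivot element 5.
Pivot on row 3; the z-row RHS becomes 100/3 − (-3)·(23/15) = 569/15.

569/15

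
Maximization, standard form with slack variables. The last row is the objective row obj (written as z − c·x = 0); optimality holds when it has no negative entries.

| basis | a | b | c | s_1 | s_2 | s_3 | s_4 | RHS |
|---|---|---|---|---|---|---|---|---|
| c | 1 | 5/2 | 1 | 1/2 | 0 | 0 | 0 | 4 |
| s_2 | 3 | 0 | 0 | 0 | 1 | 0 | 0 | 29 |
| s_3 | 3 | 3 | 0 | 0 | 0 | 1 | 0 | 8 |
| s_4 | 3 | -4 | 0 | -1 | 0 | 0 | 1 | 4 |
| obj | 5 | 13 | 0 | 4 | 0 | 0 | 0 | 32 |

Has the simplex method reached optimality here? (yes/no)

Every obj-row coefficient is ≥ 0, so the tableau is optimal.

yes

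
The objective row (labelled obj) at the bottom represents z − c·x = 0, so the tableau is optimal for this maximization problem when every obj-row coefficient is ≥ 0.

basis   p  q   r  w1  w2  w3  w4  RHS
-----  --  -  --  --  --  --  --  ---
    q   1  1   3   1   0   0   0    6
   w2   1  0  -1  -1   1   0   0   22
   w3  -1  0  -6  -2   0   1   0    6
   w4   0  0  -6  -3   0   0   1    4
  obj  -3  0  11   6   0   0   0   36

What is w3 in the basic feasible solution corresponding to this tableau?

w3 is basic (row 3); its value is the RHS of that row, 6.

6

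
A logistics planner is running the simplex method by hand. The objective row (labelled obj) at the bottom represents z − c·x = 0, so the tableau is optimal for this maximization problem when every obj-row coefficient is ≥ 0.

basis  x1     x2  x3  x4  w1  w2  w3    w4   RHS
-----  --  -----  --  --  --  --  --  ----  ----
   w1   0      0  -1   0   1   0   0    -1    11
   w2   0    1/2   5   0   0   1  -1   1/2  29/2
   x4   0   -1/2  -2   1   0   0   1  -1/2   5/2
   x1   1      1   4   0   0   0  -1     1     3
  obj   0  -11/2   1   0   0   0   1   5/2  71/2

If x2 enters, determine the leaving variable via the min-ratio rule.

Column x2 entries and ratios — w1: 0 ≤ 0, skip; w2: (29/2)/(1/2) = 29; x4: -1/2 ≤ 0, skip; x1: 3/1 = 3.
Smallest ratio is 3 in the row of x1, so x1 leaves.

x1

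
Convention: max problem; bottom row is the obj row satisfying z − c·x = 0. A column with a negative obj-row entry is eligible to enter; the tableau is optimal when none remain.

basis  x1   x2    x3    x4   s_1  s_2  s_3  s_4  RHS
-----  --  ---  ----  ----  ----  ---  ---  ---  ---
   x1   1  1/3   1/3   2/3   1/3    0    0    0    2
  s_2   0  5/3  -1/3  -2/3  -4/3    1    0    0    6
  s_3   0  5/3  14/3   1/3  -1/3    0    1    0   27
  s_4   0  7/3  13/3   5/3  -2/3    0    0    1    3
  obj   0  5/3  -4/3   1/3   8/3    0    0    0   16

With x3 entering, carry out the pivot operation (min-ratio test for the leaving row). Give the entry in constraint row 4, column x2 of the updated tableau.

7/13

Ratio test on column x3 — row 1: 2/(1/3) = 6; row 2: entry -1/3 ≤ 0; row 3: 27/(14/3) = 81/14; row 4: 3/(13/3) = 9/13. Minimum is 9/13 at row 4 (s_4 leaves); pivot element 13/3.
Divide row 4 by 13/3; eliminate column x3 from the other rows.
In the new row 4, the x2 entry is the old entry divided by the pivot: (7/3)/(13/3) = 7/13.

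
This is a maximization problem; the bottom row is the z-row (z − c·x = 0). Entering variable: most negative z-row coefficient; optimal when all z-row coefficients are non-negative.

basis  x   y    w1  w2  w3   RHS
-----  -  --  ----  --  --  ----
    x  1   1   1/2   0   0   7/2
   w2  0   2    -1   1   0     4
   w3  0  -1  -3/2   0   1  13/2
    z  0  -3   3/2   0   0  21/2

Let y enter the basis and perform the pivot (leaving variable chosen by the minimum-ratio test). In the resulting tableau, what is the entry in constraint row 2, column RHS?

2

Ratio test on column y — row 1: (7/2)/1 = 7/2; row 2: 4/2 = 2; row 3: entry -1 ≤ 0. Minimum is 2 at row 2 (w2 leaves); pivot element 2.
Divide row 2 by 2; eliminate column y from the other rows.
In the new row 2, the RHS entry is the old entry divided by the pivot: 4/2 = 2.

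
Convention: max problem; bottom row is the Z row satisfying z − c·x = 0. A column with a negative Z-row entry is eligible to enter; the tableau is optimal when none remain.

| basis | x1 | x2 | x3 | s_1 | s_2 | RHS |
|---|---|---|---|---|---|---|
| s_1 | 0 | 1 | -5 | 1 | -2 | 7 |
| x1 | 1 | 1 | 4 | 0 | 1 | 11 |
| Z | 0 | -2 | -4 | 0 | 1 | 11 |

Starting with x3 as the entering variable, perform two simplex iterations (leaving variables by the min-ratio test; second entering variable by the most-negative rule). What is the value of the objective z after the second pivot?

281/9

Ratio test on column x3 — row 1: entry -5 ≤ 0; row 2: 11/4 = 11/4. Minimum is 11/4 at row 2 (x1 leaves); pivot element 4.
Pivot on row 2; the Z-row RHS becomes 11 − (-4)·(11/4) = 22.
Next entering variable (most negative Z-row entry -1): x2.
Ratio test on column x2 — row 1: (83/4)/(9/4) = 83/9; row 2: (11/4)/(1/4) = 11. Minimum is 83/9 at row 1 (s_1 leaves); pivot element 9/4.
After the second pivot the Z-row RHS is 22 − (-1)·(83/9) = 281/9.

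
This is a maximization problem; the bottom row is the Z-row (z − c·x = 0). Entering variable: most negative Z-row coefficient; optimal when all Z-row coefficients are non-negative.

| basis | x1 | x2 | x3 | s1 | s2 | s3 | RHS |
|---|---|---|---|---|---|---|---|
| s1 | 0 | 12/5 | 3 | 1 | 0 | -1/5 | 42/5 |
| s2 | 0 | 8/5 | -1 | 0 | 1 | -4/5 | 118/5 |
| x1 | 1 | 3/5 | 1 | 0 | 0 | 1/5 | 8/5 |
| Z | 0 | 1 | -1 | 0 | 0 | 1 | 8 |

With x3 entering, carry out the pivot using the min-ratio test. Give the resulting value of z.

Ratio test on column x3 — row 1: (42/5)/3 = 14/5; row 2: entry -1 ≤ 0; row 3: (8/5)/1 = 8/5. Minimum is 8/5 at row 3 (x1 leaves); pivot element 1.
Pivot on row 3; the Z-row RHS becomes 8 − (-1)·(8/5) = 48/5.

48/5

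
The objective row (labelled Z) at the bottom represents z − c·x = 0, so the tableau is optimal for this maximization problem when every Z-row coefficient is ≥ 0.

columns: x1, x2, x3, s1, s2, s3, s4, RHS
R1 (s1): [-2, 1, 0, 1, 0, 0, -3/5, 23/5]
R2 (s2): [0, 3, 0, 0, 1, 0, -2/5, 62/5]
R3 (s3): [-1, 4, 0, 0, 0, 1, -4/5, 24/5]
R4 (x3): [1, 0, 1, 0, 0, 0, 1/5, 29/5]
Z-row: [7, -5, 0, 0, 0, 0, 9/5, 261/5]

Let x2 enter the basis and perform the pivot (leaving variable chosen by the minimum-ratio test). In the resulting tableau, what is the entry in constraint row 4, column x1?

1

Ratio test on column x2 — row 1: (23/5)/1 = 23/5; row 2: (62/5)/3 = 62/15; row 3: (24/5)/4 = 6/5; row 4: entry 0 ≤ 0. Minimum is 6/5 at row 3 (s3 leaves); pivot element 4.
Divide row 3 by 4; eliminate column x2 from the other rows.
Row 4 update in column x1: 1 − 0·(-1/4) = 1.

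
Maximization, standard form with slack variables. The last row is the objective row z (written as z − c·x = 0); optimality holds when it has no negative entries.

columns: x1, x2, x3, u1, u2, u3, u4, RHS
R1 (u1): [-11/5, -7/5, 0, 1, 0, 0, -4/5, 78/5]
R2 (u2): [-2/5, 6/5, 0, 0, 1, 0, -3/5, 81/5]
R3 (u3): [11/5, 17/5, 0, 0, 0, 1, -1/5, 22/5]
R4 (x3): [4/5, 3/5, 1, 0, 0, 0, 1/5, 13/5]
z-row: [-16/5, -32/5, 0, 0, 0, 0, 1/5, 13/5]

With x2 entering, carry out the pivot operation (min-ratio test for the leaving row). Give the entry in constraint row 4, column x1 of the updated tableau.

7/17

Ratio test on column x2 — row 1: entry -7/5 ≤ 0; row 2: (81/5)/(6/5) = 27/2; row 3: (22/5)/(17/5) = 22/17; row 4: (13/5)/(3/5) = 13/3. Minimum is 22/17 at row 3 (u3 leaves); pivot element 17/5.
Divide row 3 by 17/5; eliminate column x2 from the other rows.
Row 4 update in column x1: 4/5 − (3/5)·(11/17) = 7/17.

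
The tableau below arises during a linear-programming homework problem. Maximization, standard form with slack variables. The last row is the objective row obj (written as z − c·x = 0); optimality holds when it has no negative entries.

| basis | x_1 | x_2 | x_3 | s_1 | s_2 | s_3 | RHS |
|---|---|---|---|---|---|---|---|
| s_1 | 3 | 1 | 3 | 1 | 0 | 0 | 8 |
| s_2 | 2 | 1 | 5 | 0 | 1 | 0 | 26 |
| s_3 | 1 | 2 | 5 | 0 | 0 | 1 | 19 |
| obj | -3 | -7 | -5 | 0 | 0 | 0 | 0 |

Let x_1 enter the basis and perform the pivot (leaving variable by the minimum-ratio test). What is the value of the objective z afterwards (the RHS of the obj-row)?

8

Ratio test on column x_1 — row 1: 8/3 = 8/3; row 2: 26/2 = 13; row 3: 19/1 = 19. Minimum is 8/3 at row 1 (s_1 leaves); pivot element 3.
Pivot on row 1; the obj-row RHS becomes 0 − (-3)·(8/3) = 8.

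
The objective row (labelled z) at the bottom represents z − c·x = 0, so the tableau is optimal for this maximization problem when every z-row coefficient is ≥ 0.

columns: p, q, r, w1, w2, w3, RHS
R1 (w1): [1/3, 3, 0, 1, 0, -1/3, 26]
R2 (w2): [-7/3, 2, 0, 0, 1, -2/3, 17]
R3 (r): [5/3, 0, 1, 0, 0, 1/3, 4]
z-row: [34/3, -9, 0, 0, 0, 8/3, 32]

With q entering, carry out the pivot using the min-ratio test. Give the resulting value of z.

Ratio test on column q — row 1: 26/3 = 26/3; row 2: 17/2 = 17/2; row 3: entry 0 ≤ 0. Minimum is 17/2 at row 2 (w2 leaves); pivot element 2.
Pivot on row 2; the z-row RHS becomes 32 − (-9)·(17/2) = 217/2.

217/2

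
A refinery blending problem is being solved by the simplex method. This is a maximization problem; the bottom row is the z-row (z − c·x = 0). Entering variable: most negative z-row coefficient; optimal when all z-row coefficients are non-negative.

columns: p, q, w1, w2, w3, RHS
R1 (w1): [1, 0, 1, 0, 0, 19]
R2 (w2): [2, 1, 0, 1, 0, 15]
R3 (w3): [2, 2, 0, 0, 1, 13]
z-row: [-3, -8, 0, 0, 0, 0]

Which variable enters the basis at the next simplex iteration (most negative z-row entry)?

Negative z-row entries: p: -3, q: -8.
The most negative is -8 in column q, so q enters.

q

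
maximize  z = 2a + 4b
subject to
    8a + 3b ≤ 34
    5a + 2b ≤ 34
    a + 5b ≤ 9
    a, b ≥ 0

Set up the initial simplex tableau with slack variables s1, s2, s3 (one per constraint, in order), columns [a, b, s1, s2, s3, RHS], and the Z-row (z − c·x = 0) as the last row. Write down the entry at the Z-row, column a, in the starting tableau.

The Z-row carries the negated objective coefficients: the a entry is -2.

-2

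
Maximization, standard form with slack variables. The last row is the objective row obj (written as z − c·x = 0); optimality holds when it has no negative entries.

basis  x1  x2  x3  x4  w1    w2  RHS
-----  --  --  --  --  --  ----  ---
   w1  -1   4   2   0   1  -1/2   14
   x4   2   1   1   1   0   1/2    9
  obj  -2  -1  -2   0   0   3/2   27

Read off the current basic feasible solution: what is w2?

w2 is not in the basis, so in the current basic feasible solution w2 = 0.

0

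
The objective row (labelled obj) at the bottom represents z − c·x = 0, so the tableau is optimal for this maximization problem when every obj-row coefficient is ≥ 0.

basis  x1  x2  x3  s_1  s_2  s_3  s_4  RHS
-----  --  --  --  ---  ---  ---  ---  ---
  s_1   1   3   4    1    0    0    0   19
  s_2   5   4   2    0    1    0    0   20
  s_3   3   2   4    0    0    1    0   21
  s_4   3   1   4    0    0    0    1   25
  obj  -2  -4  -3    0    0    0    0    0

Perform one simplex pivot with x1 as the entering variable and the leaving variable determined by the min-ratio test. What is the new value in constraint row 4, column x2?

Ratio test on column x1 — row 1: 19/1 = 19; row 2: 20/5 = 4; row 3: 21/3 = 7; row 4: 25/3 = 25/3. Minimum is 4 at row 2 (s_2 leaves); pivot element 5.
Divide row 2 by 5; eliminate column x1 from the other rows.
Row 4 update in column x2: 1 − 3·(4/5) = -7/5.

-7/5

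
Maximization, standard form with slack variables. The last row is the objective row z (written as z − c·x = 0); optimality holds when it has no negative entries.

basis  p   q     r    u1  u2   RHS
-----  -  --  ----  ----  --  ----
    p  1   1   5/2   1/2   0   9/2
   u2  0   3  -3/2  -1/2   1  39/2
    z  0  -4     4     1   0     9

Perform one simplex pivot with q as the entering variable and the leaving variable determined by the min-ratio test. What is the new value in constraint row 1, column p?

Ratio test on column q — row 1: (9/2)/1 = 9/2; row 2: (39/2)/3 = 13/2. Minimum is 9/2 at row 1 (p leaves); pivot element 1.
Divide row 1 by 1; eliminate column q from the other rows.
In the new row 1, the p entry is the old entry divided by the pivot: 1/1 = 1.

1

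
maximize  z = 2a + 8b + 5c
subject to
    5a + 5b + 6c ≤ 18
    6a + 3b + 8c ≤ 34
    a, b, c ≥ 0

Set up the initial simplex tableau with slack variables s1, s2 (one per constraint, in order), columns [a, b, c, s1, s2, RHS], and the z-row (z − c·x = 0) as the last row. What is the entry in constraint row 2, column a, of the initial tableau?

Constraint 2 has coefficient 6 on a.

6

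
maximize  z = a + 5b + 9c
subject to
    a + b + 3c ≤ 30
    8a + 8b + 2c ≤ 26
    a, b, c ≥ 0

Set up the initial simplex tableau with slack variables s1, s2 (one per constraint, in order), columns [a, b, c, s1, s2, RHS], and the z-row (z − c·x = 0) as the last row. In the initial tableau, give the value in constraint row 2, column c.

Constraint 2 has coefficient 2 on c.

2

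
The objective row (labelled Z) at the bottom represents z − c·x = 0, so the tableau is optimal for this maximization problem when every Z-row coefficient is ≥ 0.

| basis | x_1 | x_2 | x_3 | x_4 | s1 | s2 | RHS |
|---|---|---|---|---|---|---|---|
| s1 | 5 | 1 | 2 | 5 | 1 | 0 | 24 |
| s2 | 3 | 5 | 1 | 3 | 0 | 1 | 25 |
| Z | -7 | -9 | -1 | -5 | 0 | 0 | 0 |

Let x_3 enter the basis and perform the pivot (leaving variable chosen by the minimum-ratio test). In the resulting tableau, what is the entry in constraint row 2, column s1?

-1/2

Ratio test on column x_3 — row 1: 24/2 = 12; row 2: 25/1 = 25. Minimum is 12 at row 1 (s1 leaves); pivot element 2.
Divide row 1 by 2; eliminate column x_3 from the other rows.
Row 2 update in column s1: 0 − 1·(1/2) = -1/2.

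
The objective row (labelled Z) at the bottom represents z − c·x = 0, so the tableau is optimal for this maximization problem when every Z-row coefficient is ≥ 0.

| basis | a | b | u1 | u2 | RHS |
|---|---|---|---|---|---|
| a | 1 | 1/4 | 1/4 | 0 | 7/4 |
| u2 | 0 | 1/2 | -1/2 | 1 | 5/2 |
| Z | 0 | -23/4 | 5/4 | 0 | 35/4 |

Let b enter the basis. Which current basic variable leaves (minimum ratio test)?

u2

Column b entries and ratios — a: (7/4)/(1/4) = 7; u2: (5/2)/(1/2) = 5.
Smallest ratio is 5 in the row of u2, so u2 leaves.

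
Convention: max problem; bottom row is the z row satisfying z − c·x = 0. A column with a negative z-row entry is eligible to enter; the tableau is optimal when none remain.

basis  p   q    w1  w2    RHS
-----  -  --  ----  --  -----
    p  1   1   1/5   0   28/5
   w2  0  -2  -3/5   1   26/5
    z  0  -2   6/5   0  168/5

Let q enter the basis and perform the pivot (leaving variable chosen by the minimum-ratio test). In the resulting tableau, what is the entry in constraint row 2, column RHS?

82/5

Ratio test on column q — row 1: (28/5)/1 = 28/5; row 2: entry -2 ≤ 0. Minimum is 28/5 at row 1 (p leaves); pivot element 1.
Divide row 1 by 1; eliminate column q from the other rows.
Row 2 update in column RHS: 26/5 − (-2)·(28/5) = 82/5.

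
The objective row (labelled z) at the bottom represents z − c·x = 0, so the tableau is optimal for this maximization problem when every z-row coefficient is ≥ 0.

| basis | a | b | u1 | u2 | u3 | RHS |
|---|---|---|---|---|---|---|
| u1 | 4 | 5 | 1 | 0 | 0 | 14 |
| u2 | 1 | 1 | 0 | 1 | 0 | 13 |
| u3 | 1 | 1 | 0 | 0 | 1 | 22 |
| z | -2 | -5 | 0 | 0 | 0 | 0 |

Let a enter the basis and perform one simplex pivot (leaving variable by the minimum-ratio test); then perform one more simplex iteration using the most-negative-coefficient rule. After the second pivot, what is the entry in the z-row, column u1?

Ratio test on column a — row 1: 14/4 = 7/2; row 2: 13/1 = 13; row 3: 22/1 = 22. Minimum is 7/2 at row 1 (u1 leaves); pivot element 4.
Divide row 1 by 4; eliminate column a from the other rows.
Second iteration: most negative z-row entry is -5/2 in column b, so b enters.
Ratio test on column b — row 1: (7/2)/(5/4) = 14/5; row 2: entry -1/4 ≤ 0; row 3: entry -1/4 ≤ 0. Minimum is 14/5 at row 1 (a leaves); pivot element 5/4.
Divide row 1 by 5/4; eliminate column b from the other rows.
After both pivots, the entry at the z-row, column u1 is 1.

1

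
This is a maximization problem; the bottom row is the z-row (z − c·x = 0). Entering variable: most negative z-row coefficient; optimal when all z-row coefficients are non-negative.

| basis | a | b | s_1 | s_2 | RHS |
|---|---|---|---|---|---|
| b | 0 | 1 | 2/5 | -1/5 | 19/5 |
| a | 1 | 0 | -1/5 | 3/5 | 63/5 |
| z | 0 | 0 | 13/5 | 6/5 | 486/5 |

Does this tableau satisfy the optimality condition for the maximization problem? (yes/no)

yes

Every z-row coefficient is ≥ 0, so the tableau is optimal.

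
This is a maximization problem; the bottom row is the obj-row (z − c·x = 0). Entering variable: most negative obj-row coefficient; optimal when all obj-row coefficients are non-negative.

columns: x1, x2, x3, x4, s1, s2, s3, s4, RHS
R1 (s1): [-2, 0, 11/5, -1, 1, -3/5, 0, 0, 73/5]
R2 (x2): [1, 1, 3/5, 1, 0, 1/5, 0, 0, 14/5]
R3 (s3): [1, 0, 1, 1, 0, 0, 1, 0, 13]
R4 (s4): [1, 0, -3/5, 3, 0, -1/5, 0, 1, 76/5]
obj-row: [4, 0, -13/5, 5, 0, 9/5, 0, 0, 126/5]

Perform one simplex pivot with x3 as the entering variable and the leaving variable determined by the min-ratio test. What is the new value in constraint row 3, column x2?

Ratio test on column x3 — row 1: (73/5)/(11/5) = 73/11; row 2: (14/5)/(3/5) = 14/3; row 3: 13/1 = 13; row 4: entry -3/5 ≤ 0. Minimum is 14/3 at row 2 (x2 leaves); pivot element 3/5.
Divide row 2 by 3/5; eliminate column x3 from the other rows.
Row 3 update in column x2: 0 − 1·(5/3) = -5/3.

-5/3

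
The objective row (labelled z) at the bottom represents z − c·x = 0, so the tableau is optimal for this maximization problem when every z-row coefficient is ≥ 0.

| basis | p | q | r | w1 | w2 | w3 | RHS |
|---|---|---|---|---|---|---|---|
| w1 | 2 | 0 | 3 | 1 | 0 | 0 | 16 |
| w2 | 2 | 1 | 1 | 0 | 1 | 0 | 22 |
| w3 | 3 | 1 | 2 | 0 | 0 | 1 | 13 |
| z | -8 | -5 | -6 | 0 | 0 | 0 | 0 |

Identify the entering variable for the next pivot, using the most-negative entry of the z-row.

Negative z-row entries: p: -8, q: -5, r: -6.
The most negative is -8 in column p, so p enters.

p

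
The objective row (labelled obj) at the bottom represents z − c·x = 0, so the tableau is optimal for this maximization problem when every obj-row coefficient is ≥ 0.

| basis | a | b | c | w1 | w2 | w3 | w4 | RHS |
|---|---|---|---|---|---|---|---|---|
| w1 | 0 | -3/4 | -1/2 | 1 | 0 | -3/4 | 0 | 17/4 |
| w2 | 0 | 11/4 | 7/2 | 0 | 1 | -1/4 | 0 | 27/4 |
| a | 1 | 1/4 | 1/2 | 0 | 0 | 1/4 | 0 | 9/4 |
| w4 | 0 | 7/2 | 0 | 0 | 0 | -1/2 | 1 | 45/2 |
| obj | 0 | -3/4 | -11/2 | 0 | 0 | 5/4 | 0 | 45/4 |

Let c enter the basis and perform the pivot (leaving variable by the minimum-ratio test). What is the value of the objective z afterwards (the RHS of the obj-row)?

Ratio test on column c — row 1: entry -1/2 ≤ 0; row 2: (27/4)/(7/2) = 27/14; row 3: (9/4)/(1/2) = 9/2; row 4: entry 0 ≤ 0. Minimum is 27/14 at row 2 (w2 leaves); pivot element 7/2.
Pivot on row 2; the obj-row RHS becomes 45/4 − (-11/2)·(27/14) = 153/7.

153/7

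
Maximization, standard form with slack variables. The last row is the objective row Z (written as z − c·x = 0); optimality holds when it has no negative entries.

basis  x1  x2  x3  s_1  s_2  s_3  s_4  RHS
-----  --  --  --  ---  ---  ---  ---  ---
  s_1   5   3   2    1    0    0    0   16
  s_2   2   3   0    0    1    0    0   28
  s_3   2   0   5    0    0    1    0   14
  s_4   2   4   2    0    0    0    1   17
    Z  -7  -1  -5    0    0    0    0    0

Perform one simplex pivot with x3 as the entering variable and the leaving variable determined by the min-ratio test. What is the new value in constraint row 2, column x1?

Ratio test on column x3 — row 1: 16/2 = 8; row 2: entry 0 ≤ 0; row 3: 14/5 = 14/5; row 4: 17/2 = 17/2. Minimum is 14/5 at row 3 (s_3 leaves); pivot element 5.
Divide row 3 by 5; eliminate column x3 from the other rows.
Row 2 update in column x1: 2 − 0·(2/5) = 2.

2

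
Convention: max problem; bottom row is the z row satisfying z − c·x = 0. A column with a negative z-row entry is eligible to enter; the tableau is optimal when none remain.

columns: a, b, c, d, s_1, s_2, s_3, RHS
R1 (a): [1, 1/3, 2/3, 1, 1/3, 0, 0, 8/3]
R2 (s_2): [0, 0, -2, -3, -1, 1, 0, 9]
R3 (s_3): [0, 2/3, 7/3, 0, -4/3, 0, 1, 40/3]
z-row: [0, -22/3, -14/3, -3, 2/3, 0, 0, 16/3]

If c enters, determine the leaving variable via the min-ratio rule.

Column c entries and ratios — a: (8/3)/(2/3) = 4; s_2: -2 ≤ 0, skip; s_3: (40/3)/(7/3) = 40/7.
Smallest ratio is 4 in the row of a, so a leaves.

a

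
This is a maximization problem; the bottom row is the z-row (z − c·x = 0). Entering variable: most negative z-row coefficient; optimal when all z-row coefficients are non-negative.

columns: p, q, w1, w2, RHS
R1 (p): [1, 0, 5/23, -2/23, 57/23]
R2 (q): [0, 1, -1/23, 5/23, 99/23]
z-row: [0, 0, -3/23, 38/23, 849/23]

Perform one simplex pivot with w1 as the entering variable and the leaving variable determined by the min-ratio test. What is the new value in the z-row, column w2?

Ratio test on column w1 — row 1: (57/23)/(5/23) = 57/5; row 2: entry -1/23 ≤ 0. Minimum is 57/5 at row 1 (p leaves); pivot element 5/23.
Divide row 1 by 5/23; eliminate column w1 from the other rows.
z-row update in column w2: 38/23 − (-3/23)·(-2/5) = 8/5.

8/5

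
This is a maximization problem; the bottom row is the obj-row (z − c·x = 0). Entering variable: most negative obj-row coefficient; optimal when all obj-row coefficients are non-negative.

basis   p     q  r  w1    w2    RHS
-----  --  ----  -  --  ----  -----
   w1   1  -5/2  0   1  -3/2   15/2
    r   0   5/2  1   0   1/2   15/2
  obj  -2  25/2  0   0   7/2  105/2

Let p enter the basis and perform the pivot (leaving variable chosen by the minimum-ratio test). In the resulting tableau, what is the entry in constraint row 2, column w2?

1/2

Ratio test on column p — row 1: (15/2)/1 = 15/2; row 2: entry 0 ≤ 0. Minimum is 15/2 at row 1 (w1 leaves); pivot element 1.
Divide row 1 by 1; eliminate column p from the other rows.
Row 2 update in column w2: 1/2 − 0·(-3/2) = 1/2.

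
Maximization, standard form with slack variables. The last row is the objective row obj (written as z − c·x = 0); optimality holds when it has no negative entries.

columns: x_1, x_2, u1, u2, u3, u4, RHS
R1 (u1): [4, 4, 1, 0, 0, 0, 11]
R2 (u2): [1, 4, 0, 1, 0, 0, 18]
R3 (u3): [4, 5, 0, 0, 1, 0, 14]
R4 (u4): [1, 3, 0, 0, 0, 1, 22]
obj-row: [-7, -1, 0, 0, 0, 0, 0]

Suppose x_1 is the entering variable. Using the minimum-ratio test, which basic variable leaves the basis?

u1

Column x_1 entries and ratios — u1: 11/4 = 11/4; u2: 18/1 = 18; u3: 14/4 = 7/2; u4: 22/1 = 22.
Smallest ratio is 11/4 in the row of u1, so u1 leaves.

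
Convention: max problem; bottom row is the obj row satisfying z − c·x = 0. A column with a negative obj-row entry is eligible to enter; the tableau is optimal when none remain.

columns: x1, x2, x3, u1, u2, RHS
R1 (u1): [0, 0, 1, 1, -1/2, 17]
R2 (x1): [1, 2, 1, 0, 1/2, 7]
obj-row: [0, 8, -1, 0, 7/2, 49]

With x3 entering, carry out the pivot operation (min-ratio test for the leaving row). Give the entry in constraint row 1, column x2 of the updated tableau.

-2

Ratio test on column x3 — row 1: 17/1 = 17; row 2: 7/1 = 7. Minimum is 7 at row 2 (x1 leaves); pivot element 1.
Divide row 2 by 1; eliminate column x3 from the other rows.
Row 1 update in column x2: 0 − 1·2 = -2.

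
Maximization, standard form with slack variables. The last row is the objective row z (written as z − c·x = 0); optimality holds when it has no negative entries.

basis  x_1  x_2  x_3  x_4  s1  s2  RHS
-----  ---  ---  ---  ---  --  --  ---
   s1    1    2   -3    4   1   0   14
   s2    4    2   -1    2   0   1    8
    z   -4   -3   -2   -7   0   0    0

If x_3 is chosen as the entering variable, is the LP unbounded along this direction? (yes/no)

Every constraint-row entry in column x_3 is ≤ 0, so increasing x_3 is unbounded.

yes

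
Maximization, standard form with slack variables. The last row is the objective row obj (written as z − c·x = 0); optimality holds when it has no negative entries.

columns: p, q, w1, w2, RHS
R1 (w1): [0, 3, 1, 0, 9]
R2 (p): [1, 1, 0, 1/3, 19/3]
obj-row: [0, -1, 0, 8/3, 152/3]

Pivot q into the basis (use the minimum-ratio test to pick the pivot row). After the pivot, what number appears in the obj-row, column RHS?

161/3

Ratio test on column q — row 1: 9/3 = 3; row 2: (19/3)/1 = 19/3. Minimum is 3 at row 1 (w1 leaves); pivot element 3.
Divide row 1 by 3; eliminate column q from the other rows.
obj-row update in column RHS: 152/3 − (-1)·3 = 161/3.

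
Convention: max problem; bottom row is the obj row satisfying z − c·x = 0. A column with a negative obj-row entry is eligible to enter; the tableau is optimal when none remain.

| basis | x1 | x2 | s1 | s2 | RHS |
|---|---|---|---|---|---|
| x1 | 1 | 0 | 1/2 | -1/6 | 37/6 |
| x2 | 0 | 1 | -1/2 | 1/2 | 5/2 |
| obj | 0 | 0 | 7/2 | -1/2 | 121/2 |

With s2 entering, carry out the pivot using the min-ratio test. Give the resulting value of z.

63

Ratio test on column s2 — row 1: entry -1/6 ≤ 0; row 2: (5/2)/(1/2) = 5. Minimum is 5 at row 2 (x2 leaves); pivot element 1/2.
Pivot on row 2; the obj-row RHS becomes 121/2 − (-1/2)·5 = 63.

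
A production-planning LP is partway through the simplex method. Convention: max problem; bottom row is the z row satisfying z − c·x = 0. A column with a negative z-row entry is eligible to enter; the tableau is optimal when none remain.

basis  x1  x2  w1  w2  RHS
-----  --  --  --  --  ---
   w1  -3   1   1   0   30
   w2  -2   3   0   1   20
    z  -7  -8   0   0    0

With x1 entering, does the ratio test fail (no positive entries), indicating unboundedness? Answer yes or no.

yes

Every constraint-row entry in column x1 is ≤ 0, so increasing x1 is unbounded.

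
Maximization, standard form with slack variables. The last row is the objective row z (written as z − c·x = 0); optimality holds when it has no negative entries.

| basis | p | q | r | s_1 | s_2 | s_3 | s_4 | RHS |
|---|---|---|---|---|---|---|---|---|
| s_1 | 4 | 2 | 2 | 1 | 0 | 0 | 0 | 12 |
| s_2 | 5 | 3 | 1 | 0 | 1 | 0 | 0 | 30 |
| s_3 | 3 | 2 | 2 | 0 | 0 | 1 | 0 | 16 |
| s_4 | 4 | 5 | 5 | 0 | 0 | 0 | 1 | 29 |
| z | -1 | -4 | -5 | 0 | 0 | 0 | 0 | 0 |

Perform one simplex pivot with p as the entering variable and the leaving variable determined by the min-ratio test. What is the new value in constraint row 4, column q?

3

Ratio test on column p — row 1: 12/4 = 3; row 2: 30/5 = 6; row 3: 16/3 = 16/3; row 4: 29/4 = 29/4. Minimum is 3 at row 1 (s_1 leaves); pivot element 4.
Divide row 1 by 4; eliminate column p from the other rows.
Row 4 update in column q: 5 − 4·(1/2) = 3.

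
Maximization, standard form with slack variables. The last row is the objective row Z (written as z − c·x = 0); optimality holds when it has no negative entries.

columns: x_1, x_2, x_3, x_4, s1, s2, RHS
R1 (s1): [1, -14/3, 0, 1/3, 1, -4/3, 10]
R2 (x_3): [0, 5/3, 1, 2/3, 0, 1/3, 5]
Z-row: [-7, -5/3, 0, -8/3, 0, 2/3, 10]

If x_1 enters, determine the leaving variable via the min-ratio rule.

s1

Column x_1 entries and ratios — s1: 10/1 = 10; x_3: 0 ≤ 0, skip.
Smallest ratio is 10 in the row of s1, so s1 leaves.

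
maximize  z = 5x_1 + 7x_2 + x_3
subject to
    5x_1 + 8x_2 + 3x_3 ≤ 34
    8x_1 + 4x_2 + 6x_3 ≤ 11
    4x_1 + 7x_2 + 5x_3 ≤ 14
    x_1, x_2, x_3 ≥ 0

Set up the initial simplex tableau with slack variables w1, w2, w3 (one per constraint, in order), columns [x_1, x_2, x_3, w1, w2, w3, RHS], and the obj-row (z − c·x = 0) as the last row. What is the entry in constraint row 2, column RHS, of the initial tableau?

The RHS of constraint 2 is b_2 = 11.

11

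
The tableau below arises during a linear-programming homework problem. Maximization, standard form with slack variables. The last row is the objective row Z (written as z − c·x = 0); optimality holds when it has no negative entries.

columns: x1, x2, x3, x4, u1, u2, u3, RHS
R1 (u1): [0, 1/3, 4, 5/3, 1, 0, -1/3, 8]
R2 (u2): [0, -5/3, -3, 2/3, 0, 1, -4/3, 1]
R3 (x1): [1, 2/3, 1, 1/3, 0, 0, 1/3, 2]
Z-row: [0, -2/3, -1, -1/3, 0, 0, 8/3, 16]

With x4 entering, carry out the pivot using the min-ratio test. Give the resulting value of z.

Ratio test on column x4 — row 1: 8/(5/3) = 24/5; row 2: 1/(2/3) = 3/2; row 3: 2/(1/3) = 6. Minimum is 3/2 at row 2 (u2 leaves); pivot element 2/3.
Pivot on row 2; the Z-row RHS becomes 16 − (-1/3)·(3/2) = 33/2.

33/2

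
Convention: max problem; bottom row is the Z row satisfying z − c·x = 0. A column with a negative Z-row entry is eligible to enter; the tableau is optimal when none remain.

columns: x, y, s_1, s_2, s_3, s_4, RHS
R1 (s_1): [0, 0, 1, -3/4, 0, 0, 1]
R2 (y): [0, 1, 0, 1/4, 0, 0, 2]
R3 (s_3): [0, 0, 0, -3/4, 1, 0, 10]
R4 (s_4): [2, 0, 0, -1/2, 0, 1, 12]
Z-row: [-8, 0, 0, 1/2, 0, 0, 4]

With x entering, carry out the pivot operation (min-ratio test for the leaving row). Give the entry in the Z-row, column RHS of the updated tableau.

52

Ratio test on column x — row 1: entry 0 ≤ 0; row 2: entry 0 ≤ 0; row 3: entry 0 ≤ 0; row 4: 12/2 = 6. Minimum is 6 at row 4 (s_4 leaves); pivot element 2.
Divide row 4 by 2; eliminate column x from the other rows.
Z-row update in column RHS: 4 − (-8)·6 = 52.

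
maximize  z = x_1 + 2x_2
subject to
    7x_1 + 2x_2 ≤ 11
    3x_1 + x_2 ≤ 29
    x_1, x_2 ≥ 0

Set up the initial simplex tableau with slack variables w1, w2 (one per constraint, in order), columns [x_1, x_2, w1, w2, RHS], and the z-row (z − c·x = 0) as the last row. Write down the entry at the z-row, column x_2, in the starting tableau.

-2

The z-row carries the negated objective coefficients: the x_2 entry is -2.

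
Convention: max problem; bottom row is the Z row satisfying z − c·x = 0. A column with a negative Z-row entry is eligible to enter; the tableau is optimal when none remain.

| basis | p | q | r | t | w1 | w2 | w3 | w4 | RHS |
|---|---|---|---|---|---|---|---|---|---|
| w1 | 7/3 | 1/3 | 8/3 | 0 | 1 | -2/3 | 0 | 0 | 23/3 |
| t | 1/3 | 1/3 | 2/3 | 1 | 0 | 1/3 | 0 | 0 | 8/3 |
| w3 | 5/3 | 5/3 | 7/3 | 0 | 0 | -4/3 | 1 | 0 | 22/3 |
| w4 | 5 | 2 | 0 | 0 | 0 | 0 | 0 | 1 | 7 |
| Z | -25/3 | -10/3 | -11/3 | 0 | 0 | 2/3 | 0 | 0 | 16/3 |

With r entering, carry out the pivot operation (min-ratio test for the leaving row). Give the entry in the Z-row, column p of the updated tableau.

Ratio test on column r — row 1: (23/3)/(8/3) = 23/8; row 2: (8/3)/(2/3) = 4; row 3: (22/3)/(7/3) = 22/7; row 4: entry 0 ≤ 0. Minimum is 23/8 at row 1 (w1 leaves); pivot element 8/3.
Divide row 1 by 8/3; eliminate column r from the other rows.
Z-row update in column p: -25/3 − (-11/3)·(7/8) = -41/8.

-41/8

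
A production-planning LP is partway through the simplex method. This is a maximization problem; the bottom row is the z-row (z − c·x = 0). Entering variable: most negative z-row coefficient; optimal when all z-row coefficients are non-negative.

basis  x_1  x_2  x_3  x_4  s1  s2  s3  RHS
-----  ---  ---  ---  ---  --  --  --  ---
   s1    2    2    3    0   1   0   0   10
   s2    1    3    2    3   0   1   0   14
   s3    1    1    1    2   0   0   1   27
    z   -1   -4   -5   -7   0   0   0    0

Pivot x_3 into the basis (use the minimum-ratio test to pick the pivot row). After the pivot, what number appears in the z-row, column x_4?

-7

Ratio test on column x_3 — row 1: 10/3 = 10/3; row 2: 14/2 = 7; row 3: 27/1 = 27. Minimum is 10/3 at row 1 (s1 leaves); pivot element 3.
Divide row 1 by 3; eliminate column x_3 from the other rows.
z-row update in column x_4: -7 − (-5)·0 = -7.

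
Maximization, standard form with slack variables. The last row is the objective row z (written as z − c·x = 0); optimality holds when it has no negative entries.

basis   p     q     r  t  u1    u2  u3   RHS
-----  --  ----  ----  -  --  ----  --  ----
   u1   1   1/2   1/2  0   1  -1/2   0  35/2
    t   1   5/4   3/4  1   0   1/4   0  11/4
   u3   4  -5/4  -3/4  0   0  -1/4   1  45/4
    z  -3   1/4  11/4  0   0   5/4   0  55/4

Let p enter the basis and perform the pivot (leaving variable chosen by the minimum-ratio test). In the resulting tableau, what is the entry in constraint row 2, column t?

1

Ratio test on column p — row 1: (35/2)/1 = 35/2; row 2: (11/4)/1 = 11/4; row 3: (45/4)/4 = 45/16. Minimum is 11/4 at row 2 (t leaves); pivot element 1.
Divide row 2 by 1; eliminate column p from the other rows.
In the new row 2, the t entry is the old entry divided by the pivot: 1/1 = 1.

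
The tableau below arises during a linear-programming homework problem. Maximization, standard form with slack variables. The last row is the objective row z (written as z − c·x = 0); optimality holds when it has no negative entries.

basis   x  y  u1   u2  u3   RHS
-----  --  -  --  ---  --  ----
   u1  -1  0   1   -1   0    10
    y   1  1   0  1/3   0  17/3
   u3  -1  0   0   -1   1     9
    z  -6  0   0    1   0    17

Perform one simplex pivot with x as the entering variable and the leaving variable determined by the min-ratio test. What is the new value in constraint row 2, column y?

Ratio test on column x — row 1: entry -1 ≤ 0; row 2: (17/3)/1 = 17/3; row 3: entry -1 ≤ 0. Minimum is 17/3 at row 2 (y leaves); pivot element 1.
Divide row 2 by 1; eliminate column x from the other rows.
In the new row 2, the y entry is the old entry divided by the pivot: 1/1 = 1.

1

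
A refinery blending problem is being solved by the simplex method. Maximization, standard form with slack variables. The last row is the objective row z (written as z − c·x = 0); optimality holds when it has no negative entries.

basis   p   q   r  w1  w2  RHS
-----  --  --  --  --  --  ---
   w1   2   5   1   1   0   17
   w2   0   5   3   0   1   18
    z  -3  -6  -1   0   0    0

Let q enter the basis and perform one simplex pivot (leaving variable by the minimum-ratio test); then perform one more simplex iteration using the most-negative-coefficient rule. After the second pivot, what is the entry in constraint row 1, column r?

Ratio test on column q — row 1: 17/5 = 17/5; row 2: 18/5 = 18/5. Minimum is 17/5 at row 1 (w1 leaves); pivot element 5.
Divide row 1 by 5; eliminate column q from the other rows.
Second iteration: most negative z-row entry is -3/5 in column p, so p enters.
Ratio test on column p — row 1: (17/5)/(2/5) = 17/2; row 2: entry -2 ≤ 0. Minimum is 17/2 at row 1 (q leaves); pivot element 2/5.
Divide row 1 by 2/5; eliminate column p from the other rows.
After both pivots, the entry at constraint row 1, column r is 1/2.

1/2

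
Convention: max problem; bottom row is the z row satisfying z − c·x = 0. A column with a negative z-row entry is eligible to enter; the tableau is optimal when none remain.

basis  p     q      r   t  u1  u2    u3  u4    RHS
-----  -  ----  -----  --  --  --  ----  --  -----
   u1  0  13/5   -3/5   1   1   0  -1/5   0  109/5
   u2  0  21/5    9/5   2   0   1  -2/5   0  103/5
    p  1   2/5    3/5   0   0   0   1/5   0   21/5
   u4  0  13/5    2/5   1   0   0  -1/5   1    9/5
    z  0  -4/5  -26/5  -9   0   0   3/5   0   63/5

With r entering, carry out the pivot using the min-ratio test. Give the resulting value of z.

36

Ratio test on column r — row 1: entry -3/5 ≤ 0; row 2: (103/5)/(9/5) = 103/9; row 3: (21/5)/(3/5) = 7; row 4: (9/5)/(2/5) = 9/2. Minimum is 9/2 at row 4 (u4 leaves); pivot element 2/5.
Pivot on row 4; the z-row RHS becomes 63/5 − (-26/5)·(9/2) = 36.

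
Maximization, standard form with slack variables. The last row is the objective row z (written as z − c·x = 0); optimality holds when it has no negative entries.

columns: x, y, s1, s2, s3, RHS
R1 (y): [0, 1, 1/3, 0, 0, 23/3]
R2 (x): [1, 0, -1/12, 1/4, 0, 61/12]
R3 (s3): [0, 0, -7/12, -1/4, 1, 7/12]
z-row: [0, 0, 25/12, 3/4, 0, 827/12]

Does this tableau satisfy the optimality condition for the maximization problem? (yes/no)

Every z-row coefficient is ≥ 0, so the tableau is optimal.

yes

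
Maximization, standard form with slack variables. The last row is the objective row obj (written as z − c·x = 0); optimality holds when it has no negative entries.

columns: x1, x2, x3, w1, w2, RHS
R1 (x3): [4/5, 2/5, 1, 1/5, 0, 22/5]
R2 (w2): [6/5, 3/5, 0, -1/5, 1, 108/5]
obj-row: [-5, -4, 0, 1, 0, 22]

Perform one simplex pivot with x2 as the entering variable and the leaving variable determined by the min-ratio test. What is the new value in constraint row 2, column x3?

-3/2

Ratio test on column x2 — row 1: (22/5)/(2/5) = 11; row 2: (108/5)/(3/5) = 36. Minimum is 11 at row 1 (x3 leaves); pivot element 2/5.
Divide row 1 by 2/5; eliminate column x2 from the other rows.
Row 2 update in column x3: 0 − (3/5)·(5/2) = -3/2.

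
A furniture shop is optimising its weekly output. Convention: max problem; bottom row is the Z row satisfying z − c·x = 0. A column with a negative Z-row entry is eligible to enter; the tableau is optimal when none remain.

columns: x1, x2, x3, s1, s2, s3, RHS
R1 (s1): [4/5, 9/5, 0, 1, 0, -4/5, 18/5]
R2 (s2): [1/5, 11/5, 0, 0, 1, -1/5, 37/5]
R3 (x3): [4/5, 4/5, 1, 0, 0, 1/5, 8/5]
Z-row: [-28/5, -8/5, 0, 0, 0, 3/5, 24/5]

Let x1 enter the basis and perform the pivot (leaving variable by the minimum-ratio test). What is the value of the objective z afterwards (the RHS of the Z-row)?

Ratio test on column x1 — row 1: (18/5)/(4/5) = 9/2; row 2: (37/5)/(1/5) = 37; row 3: (8/5)/(4/5) = 2. Minimum is 2 at row 3 (x3 leaves); pivot element 4/5.
Pivot on row 3; the Z-row RHS becomes 24/5 − (-28/5)·2 = 16.

16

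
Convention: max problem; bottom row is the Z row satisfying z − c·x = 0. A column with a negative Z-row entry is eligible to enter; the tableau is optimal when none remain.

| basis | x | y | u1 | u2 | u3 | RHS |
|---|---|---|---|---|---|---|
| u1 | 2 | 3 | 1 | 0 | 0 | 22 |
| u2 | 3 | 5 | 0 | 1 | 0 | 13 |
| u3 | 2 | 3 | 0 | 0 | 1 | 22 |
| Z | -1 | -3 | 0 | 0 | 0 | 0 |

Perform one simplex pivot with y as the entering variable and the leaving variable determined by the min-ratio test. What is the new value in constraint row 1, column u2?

-3/5

Ratio test on column y — row 1: 22/3 = 22/3; row 2: 13/5 = 13/5; row 3: 22/3 = 22/3. Minimum is 13/5 at row 2 (u2 leaves); pivot element 5.
Divide row 2 by 5; eliminate column y from the other rows.
Row 1 update in column u2: 0 − 3·(1/5) = -3/5.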